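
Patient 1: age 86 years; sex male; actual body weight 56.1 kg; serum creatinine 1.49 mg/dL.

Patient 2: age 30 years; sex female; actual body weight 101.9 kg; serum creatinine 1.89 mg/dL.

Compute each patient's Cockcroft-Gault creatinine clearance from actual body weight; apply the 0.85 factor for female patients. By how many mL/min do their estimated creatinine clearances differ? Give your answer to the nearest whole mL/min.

Patient 1: CrCl = (140 − 86) × 56.1 / (72 × 1.49) = 3029.4 / 107.28 ≈ 28.2 mL/min
Patient 2: CrCl = (140 − 30) × 101.9 / (72 × 1.89) × 0.85 = 11209.0 / 136.08 × 0.85 ≈ 70.0 mL/min
|28.2 − 70.0| = 41.8 mL/min

42 mL/min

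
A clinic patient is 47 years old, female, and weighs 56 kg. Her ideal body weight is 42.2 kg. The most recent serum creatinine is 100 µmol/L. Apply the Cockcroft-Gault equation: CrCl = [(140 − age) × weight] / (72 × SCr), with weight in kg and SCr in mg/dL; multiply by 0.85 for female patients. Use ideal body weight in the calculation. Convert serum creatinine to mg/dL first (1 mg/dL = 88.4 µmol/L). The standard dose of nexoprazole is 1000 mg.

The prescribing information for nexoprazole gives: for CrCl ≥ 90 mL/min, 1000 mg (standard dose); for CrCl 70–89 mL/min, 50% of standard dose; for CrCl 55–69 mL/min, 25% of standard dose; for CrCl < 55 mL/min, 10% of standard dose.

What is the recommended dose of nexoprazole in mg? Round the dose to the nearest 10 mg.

SCr = 100 / 88.4 = 1.131 mg/dL
CrCl = (140 − 47) × 42.2 / (72 × 1.131) × 0.85 = 3924.6 / 81.43 × 0.85 ≈ 41.0 mL/min
CrCl ≈ 41 mL/min → bracket < 55 mL/min.
10% of 1000 mg = 100 mg

100 mg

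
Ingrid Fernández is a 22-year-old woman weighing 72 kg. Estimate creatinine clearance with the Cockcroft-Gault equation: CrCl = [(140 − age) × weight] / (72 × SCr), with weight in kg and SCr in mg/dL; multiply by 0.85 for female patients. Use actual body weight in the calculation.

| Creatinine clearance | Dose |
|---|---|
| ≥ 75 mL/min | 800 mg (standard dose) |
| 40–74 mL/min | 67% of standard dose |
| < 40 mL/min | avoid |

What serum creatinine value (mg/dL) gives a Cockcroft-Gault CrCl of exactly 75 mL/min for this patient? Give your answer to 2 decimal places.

Standard dose requires CrCl ≥ 75 mL/min.
Set (140 − 22) × 72 × 0.85 / (72 × SCr) = 75
SCr = (140 − 22) × 72 × 0.85 / (72 × 75) = 1.337 mg/dL

1.34 mg/dL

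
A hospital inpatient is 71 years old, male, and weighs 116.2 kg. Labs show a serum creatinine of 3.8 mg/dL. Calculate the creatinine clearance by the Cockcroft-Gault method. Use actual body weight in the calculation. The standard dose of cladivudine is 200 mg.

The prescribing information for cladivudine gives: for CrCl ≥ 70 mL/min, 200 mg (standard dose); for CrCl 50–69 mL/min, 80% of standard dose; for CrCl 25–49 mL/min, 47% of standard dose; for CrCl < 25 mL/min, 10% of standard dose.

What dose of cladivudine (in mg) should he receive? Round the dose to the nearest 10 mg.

90 mg

CrCl = (140 − 71) × 116.2 / (72 × 3.8) = 8017.8 / 273.60 ≈ 29.3 mL/min
CrCl ≈ 29 mL/min → bracket 25–49 mL/min.
47% of 200 mg = 94 mg → 90 mg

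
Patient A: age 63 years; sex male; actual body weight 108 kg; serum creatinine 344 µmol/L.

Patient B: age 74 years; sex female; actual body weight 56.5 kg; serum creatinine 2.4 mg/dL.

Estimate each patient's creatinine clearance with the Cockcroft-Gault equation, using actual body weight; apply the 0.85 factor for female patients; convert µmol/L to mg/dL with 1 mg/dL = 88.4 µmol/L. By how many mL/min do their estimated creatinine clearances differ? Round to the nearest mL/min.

11 mL/min

Patient A: SCr = 344 / 88.4 = 3.891 mg/dL
Patient A: CrCl = (140 − 63) × 108 / (72 × 3.891) = 8316.0 / 280.15 ≈ 29.7 mL/min
Patient B: CrCl = (140 − 74) × 56.5 / (72 × 2.4) × 0.85 = 3729.0 / 172.80 × 0.85 ≈ 18.3 mL/min
|29.7 − 18.3| = 11.4 mL/min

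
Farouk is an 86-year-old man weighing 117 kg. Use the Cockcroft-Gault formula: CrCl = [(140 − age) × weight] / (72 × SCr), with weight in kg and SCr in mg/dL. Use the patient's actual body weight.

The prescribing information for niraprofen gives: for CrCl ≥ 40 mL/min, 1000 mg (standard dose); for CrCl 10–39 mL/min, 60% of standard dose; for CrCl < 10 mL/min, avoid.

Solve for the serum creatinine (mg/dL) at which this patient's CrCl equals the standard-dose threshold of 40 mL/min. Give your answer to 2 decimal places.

Standard dose requires CrCl ≥ 40 mL/min.
Set (140 − 86) × 117 / (72 × SCr) = 40
SCr = (140 − 86) × 117 / (72 × 40) = 2.194 mg/dL

2.19 mg/dL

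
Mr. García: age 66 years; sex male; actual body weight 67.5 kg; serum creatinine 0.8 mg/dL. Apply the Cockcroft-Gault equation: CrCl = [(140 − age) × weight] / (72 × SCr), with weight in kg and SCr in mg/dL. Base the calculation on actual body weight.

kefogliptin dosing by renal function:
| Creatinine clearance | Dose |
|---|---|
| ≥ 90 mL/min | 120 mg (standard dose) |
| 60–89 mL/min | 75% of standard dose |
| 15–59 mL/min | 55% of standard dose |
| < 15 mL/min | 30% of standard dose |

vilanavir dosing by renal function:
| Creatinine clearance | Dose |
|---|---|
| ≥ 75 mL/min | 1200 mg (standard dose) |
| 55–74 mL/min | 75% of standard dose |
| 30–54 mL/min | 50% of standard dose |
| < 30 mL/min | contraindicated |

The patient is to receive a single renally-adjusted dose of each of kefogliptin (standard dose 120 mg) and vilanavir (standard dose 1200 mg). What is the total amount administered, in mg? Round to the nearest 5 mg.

CrCl = (140 − 66) × 67.5 / (72 × 0.8) = 4995.0 / 57.60 ≈ 86.7 mL/min
CrCl ≈ 87 mL/min.
kefogliptin: 60–89 mL/min → 75% of 120 mg = 90 mg.
vilanavir: ≥ 75 mL/min → 100% of 1200 mg = 1200 mg.
Total = 90 + 1200 = 1290 mg.

1290 mg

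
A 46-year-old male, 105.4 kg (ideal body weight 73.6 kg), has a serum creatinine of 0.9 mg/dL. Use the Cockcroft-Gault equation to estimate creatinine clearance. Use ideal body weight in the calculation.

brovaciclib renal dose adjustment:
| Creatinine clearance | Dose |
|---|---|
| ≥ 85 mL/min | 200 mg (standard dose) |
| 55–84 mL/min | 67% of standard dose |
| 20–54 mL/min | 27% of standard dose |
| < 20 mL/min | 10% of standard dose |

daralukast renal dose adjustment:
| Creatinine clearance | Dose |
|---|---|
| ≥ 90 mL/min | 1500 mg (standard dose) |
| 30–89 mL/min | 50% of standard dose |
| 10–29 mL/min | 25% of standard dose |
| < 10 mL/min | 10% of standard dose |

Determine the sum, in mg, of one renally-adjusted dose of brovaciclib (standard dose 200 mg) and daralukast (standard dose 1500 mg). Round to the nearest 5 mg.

1700 mg

CrCl = (140 − 46) × 73.6 / (72 × 0.9) = 6918.4 / 64.80 ≈ 106.8 mL/min
CrCl ≈ 107 mL/min.
brovaciclib: ≥ 85 mL/min → 100% of 200 mg = 200 mg.
daralukast: ≥ 90 mL/min → 100% of 1500 mg = 1500 mg.
Total = 200 + 1500 = 1700 mg.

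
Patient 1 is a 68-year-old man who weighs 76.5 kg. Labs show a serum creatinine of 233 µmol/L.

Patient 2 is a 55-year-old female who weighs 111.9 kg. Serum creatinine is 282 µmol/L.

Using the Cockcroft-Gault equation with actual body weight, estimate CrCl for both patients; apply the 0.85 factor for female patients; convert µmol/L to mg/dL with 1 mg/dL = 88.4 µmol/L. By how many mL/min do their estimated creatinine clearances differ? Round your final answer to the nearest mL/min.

Patient 1: SCr = 233 / 88.4 = 2.636 mg/dL
Patient 1: CrCl = (140 − 68) × 76.5 / (72 × 2.636) = 5508.0 / 189.79 ≈ 29.0 mL/min
Patient 2: SCr = 282 / 88.4 = 3.19 mg/dL
Patient 2: CrCl = (140 − 55) × 111.9 / (72 × 3.19) × 0.85 = 9511.5 / 229.68 × 0.85 ≈ 35.2 mL/min
|29.0 − 35.2| = 6.2 mL/min

6 mL/min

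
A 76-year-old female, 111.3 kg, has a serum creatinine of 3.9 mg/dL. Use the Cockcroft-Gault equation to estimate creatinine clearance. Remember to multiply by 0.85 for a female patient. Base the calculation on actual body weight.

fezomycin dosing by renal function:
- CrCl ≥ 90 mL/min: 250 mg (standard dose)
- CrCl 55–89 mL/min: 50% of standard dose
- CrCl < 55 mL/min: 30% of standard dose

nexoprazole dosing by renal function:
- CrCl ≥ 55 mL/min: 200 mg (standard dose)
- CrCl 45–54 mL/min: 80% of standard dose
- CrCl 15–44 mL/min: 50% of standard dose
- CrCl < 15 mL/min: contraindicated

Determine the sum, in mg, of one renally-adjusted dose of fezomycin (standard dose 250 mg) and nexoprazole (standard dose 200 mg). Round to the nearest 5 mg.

CrCl = (140 − 76) × 111.3 / (72 × 3.9) × 0.85 = 7123.2 / 280.80 × 0.85 ≈ 21.6 mL/min
CrCl ≈ 22 mL/min.
fezomycin: < 55 mL/min → 30% of 250 mg = 75 mg.
nexoprazole: 15–44 mL/min → 50% of 200 mg = 100 mg.
Total = 75 + 100 = 175 mg.

175 mg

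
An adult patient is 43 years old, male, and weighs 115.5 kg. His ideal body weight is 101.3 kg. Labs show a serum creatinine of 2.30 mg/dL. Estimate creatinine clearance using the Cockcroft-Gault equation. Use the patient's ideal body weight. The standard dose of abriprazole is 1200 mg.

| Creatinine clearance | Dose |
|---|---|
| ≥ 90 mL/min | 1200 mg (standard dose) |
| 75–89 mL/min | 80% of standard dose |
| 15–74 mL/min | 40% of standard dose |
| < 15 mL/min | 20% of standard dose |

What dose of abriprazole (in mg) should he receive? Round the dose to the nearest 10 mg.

CrCl = (140 − 43) × 101.3 / (72 × 2.3) = 9826.1 / 165.60 ≈ 59.3 mL/min
CrCl ≈ 59 mL/min → bracket 15–74 mL/min.
40% of 1200 mg = 480 mg

480 mg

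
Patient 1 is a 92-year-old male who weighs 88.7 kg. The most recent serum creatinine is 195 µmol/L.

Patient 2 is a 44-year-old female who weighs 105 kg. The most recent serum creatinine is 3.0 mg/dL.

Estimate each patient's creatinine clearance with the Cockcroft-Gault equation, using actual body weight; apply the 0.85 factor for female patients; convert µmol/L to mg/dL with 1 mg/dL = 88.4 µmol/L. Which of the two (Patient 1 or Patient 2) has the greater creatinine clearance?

Patient 1: SCr = 195 / 88.4 = 2.206 mg/dL
Patient 1: CrCl = (140 − 92) × 88.7 / (72 × 2.206) = 4257.6 / 158.83 ≈ 26.8 mL/min
Patient 2: CrCl = (140 − 44) × 105 / (72 × 3) × 0.85 = 10080.0 / 216.00 × 0.85 ≈ 39.7 mL/min
26.8 vs 39.7 mL/min → Patient 2 is higher.

Patient 2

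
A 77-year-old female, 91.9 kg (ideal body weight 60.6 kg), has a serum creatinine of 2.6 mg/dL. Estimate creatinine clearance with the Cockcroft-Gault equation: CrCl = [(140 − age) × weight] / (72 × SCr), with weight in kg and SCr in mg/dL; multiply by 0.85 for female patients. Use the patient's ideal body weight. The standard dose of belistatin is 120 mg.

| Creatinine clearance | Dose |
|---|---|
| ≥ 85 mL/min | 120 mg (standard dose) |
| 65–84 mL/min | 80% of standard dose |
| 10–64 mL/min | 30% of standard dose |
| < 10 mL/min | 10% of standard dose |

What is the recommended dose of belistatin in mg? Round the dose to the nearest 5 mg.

CrCl = (140 − 77) × 60.6 / (72 × 2.6) × 0.85 = 3817.8 / 187.20 × 0.85 ≈ 17.3 mL/min
CrCl ≈ 17 mL/min → bracket 10–64 mL/min.
30% of 120 mg = 36 mg → 35 mg

35 mg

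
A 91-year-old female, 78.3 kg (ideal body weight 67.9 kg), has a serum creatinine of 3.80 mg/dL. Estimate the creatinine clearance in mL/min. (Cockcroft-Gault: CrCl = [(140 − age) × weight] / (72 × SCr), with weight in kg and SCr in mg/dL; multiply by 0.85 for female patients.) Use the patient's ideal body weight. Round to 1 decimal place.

CrCl = (140 − 91) × 67.9 / (72 × 3.8) × 0.85 = 3327.1 / 273.60 × 0.85 ≈ 10.3 mL/min

10.3 mL/min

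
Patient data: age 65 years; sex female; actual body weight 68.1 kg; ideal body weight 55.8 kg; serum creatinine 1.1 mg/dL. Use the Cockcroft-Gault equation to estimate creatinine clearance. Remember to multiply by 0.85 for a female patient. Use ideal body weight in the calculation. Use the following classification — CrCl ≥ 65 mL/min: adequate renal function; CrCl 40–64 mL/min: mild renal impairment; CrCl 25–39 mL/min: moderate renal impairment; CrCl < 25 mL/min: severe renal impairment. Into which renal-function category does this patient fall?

CrCl = (140 − 65) × 55.8 / (72 × 1.1) × 0.85 = 4185.0 / 79.20 × 0.85 ≈ 44.9 mL/min
45 mL/min falls in the 'mild renal impairment' range.

mild renal impairment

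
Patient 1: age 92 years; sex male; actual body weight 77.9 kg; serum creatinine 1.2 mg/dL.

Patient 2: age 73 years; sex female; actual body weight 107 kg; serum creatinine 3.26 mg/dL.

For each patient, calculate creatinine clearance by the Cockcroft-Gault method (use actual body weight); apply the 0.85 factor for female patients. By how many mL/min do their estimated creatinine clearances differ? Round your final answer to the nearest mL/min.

17 mL/min

Patient 1: CrCl = (140 − 92) × 77.9 / (72 × 1.2) = 3739.2 / 86.40 ≈ 43.3 mL/min
Patient 2: CrCl = (140 − 73) × 107 / (72 × 3.26) × 0.85 = 7169.0 / 234.72 × 0.85 ≈ 26.0 mL/min
|43.3 − 26.0| = 17.3 mL/min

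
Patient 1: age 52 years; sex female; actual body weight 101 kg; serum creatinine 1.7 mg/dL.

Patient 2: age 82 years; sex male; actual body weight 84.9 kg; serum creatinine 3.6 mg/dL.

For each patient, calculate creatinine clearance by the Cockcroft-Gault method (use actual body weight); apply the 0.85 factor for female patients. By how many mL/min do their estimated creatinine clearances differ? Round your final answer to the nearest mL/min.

Patient 1: CrCl = (140 − 52) × 101 / (72 × 1.7) × 0.85 = 8888.0 / 122.40 × 0.85 ≈ 61.7 mL/min
Patient 2: CrCl = (140 − 82) × 84.9 / (72 × 3.6) = 4924.2 / 259.20 ≈ 19.0 mL/min
|61.7 − 19.0| = 42.7 mL/min

43 mL/min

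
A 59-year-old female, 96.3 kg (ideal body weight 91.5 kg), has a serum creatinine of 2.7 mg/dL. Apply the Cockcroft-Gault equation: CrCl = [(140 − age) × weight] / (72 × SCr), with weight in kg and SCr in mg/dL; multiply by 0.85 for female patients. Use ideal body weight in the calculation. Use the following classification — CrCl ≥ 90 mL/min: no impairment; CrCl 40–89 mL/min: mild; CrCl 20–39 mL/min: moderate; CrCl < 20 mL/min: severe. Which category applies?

moderate

CrCl = (140 − 59) × 91.5 / (72 × 2.7) × 0.85 = 7411.5 / 194.40 × 0.85 ≈ 32.4 mL/min
32 mL/min falls in the 'moderate' range.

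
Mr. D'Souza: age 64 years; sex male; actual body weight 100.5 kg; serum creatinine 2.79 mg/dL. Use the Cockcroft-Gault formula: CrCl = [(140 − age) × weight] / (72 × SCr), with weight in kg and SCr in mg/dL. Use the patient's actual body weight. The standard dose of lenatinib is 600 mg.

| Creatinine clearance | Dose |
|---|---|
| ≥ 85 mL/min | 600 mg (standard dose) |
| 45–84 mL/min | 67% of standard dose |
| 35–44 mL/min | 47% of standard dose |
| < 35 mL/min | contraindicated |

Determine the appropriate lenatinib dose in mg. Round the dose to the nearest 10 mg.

CrCl = (140 − 64) × 100.5 / (72 × 2.79) = 7638.0 / 200.88 ≈ 38.0 mL/min
CrCl ≈ 38 mL/min → bracket 35–44 mL/min.
47% of 600 mg = 282 mg → 280 mg

280 mg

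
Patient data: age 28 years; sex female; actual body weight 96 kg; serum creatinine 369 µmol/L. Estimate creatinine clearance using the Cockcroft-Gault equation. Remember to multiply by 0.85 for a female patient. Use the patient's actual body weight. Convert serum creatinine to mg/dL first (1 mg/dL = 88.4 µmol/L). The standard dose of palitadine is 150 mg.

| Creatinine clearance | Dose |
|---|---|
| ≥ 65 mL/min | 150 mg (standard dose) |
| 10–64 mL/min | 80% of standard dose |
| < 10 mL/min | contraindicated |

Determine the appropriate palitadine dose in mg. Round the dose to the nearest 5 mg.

120 mg

SCr = 369 / 88.4 = 4.174 mg/dL
CrCl = (140 − 28) × 96 / (72 × 4.174) × 0.85 = 10752.0 / 300.53 × 0.85 ≈ 30.4 mL/min
CrCl ≈ 30 mL/min → bracket 10–64 mL/min.
80% of 150 mg = 120 mg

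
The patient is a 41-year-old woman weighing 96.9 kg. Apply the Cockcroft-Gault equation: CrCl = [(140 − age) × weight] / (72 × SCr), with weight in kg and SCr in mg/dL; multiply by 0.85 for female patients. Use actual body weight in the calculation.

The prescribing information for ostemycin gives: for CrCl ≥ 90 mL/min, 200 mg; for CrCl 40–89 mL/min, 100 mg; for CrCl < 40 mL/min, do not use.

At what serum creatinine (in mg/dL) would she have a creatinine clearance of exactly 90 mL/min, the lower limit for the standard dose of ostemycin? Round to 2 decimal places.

1.26 mg/dL

Standard dose requires CrCl ≥ 90 mL/min.
Set (140 − 41) × 96.9 × 0.85 / (72 × SCr) = 90
SCr = (140 − 41) × 96.9 × 0.85 / (72 × 90) = 1.258 mg/dL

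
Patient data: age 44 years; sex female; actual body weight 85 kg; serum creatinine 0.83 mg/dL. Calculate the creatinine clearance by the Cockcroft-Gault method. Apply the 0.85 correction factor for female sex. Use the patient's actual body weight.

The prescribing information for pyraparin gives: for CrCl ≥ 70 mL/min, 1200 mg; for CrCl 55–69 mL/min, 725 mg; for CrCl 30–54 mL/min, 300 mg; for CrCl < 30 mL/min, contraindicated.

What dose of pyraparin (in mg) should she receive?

CrCl = (140 − 44) × 85 / (72 × 0.83) × 0.85 = 8160.0 / 59.76 × 0.85 ≈ 116.1 mL/min
CrCl ≈ 116 mL/min → bracket ≥ 70 mL/min.
Dose for this bracket: 1200 mg.

1200 mg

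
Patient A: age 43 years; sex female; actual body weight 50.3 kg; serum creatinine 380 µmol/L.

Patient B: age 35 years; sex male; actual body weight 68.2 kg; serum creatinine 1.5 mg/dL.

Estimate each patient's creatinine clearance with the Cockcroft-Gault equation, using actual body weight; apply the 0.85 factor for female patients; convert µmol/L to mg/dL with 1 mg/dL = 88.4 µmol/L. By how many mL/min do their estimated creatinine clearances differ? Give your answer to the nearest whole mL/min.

53 mL/min

Patient A: SCr = 380 / 88.4 = 4.299 mg/dL
Patient A: CrCl = (140 − 43) × 50.3 / (72 × 4.299) × 0.85 = 4879.1 / 309.53 × 0.85 ≈ 13.4 mL/min
Patient B: CrCl = (140 − 35) × 68.2 / (72 × 1.5) = 7161.0 / 108.00 ≈ 66.3 mL/min
|13.4 − 66.3| = 52.9 mL/min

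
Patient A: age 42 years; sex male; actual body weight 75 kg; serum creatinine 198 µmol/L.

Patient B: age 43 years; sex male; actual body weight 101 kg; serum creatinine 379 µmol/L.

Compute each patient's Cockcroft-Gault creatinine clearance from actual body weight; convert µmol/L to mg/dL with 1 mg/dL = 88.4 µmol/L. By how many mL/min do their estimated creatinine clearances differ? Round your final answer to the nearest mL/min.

Patient A: SCr = 198 / 88.4 = 2.24 mg/dL
Patient A: CrCl = (140 − 42) × 75 / (72 × 2.24) = 7350.0 / 161.28 ≈ 45.6 mL/min
Patient B: SCr = 379 / 88.4 = 4.287 mg/dL
Patient B: CrCl = (140 − 43) × 101 / (72 × 4.287) = 9797.0 / 308.66 ≈ 31.7 mL/min
|45.6 − 31.7| = 13.9 mL/min

14 mL/min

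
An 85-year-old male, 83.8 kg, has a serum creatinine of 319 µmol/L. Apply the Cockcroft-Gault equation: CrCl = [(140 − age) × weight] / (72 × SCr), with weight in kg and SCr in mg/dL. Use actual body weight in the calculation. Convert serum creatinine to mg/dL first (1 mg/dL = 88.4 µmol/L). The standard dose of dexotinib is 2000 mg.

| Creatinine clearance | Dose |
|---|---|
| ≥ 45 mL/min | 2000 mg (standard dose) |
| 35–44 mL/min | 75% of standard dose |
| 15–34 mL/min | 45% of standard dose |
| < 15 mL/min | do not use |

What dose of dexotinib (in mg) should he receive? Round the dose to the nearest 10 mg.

900 mg

SCr = 319 / 88.4 = 3.609 mg/dL
CrCl = (140 − 85) × 83.8 / (72 × 3.609) = 4609.0 / 259.85 ≈ 17.7 mL/min
CrCl ≈ 18 mL/min → bracket 15–34 mL/min.
45% of 2000 mg = 900 mg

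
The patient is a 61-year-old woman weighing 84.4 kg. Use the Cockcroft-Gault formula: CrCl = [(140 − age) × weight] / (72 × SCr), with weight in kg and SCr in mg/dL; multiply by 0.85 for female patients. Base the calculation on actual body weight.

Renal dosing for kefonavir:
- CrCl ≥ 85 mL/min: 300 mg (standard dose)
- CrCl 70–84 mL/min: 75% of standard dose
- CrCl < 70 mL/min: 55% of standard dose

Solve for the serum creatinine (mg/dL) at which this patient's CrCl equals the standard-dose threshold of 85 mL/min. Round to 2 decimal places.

0.93 mg/dL

Standard dose requires CrCl ≥ 85 mL/min.
Set (140 − 61) × 84.4 × 0.85 / (72 × SCr) = 85
SCr = (140 − 61) × 84.4 × 0.85 / (72 × 85) = 0.926 mg/dL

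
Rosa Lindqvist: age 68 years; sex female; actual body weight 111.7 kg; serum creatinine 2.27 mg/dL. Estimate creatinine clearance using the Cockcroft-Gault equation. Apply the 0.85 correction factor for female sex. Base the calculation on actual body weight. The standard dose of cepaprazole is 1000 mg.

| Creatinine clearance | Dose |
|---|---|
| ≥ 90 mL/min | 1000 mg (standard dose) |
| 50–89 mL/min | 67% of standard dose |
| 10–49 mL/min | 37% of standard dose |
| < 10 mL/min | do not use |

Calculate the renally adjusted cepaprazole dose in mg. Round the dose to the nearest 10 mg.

CrCl = (140 − 68) × 111.7 / (72 × 2.27) × 0.85 = 8042.4 / 163.44 × 0.85 ≈ 41.8 mL/min
CrCl ≈ 42 mL/min → bracket 10–49 mL/min.
37% of 1000 mg = 370 mg

370 mg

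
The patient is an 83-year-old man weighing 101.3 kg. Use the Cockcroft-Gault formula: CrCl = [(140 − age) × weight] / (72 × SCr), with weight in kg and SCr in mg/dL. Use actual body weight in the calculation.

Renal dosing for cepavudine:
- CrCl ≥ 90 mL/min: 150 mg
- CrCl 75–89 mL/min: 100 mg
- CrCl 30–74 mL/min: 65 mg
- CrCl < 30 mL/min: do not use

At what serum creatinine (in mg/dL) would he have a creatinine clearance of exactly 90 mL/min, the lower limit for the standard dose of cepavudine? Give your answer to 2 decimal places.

0.89 mg/dL

Standard dose requires CrCl ≥ 90 mL/min.
Set (140 − 83) × 101.3 / (72 × SCr) = 90
SCr = (140 − 83) × 101.3 / (72 × 90) = 0.891 mg/dL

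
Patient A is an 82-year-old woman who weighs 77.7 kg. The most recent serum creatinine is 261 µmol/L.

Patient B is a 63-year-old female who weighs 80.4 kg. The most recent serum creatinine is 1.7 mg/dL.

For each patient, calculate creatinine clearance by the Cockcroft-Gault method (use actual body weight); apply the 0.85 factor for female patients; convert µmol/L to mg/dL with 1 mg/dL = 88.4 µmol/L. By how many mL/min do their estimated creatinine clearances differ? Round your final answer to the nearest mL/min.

Patient A: SCr = 261 / 88.4 = 2.952 mg/dL
Patient A: CrCl = (140 − 82) × 77.7 / (72 × 2.952) × 0.85 = 4506.6 / 212.54 × 0.85 ≈ 18.0 mL/min
Patient B: CrCl = (140 − 63) × 80.4 / (72 × 1.7) × 0.85 = 6190.8 / 122.40 × 0.85 ≈ 43.0 mL/min
|18.0 − 43.0| = 25.0 mL/min

25 mL/min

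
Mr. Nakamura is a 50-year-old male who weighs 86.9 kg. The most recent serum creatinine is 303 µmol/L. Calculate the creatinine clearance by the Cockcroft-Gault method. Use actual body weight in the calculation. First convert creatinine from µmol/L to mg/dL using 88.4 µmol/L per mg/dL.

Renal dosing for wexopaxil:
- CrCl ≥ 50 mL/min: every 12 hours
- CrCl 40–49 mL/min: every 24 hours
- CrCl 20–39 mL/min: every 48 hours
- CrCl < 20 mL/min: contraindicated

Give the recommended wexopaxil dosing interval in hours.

SCr = 303 / 88.4 = 3.428 mg/dL
CrCl = (140 − 50) × 86.9 / (72 × 3.428) = 7821.0 / 246.82 ≈ 31.7 mL/min
CrCl ≈ 32 mL/min → bracket 20–39 mL/min → every 48 hours.

every 48 hours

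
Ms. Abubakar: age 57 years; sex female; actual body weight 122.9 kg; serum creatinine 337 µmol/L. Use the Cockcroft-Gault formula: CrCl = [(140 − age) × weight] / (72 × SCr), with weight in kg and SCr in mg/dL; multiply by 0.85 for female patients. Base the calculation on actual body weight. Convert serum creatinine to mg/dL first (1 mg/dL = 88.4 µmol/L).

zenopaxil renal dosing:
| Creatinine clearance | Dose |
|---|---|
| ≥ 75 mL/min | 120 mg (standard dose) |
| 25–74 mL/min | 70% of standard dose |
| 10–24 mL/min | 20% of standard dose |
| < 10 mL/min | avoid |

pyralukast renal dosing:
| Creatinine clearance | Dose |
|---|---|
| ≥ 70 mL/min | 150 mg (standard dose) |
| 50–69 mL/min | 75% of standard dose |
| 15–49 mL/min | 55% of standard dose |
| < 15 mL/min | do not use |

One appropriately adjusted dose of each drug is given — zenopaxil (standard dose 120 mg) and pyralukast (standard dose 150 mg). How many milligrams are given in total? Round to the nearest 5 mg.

SCr = 337 / 88.4 = 3.812 mg/dL
CrCl = (140 − 57) × 122.9 / (72 × 3.812) × 0.85 = 10200.7 / 274.46 × 0.85 ≈ 31.6 mL/min
CrCl ≈ 32 mL/min.
zenopaxil: 25–74 mL/min → 70% of 120 mg = 84 mg.
pyralukast: 15–49 mL/min → 55% of 150 mg = 82.5 mg.
Total = 84 + 82.5 = 166.5 mg.

165 mg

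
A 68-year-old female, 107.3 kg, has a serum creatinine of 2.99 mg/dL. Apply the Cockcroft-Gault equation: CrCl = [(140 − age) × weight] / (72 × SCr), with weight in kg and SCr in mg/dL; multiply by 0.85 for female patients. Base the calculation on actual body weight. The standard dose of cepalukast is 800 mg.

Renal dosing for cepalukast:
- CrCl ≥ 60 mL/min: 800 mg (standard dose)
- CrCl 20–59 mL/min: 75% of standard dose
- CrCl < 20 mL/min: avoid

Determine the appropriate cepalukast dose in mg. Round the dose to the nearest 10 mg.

CrCl = (140 − 68) × 107.3 / (72 × 2.99) × 0.85 = 7725.6 / 215.28 × 0.85 ≈ 30.5 mL/min
CrCl ≈ 31 mL/min → bracket 20–59 mL/min.
75% of 800 mg = 600 mg

600 mg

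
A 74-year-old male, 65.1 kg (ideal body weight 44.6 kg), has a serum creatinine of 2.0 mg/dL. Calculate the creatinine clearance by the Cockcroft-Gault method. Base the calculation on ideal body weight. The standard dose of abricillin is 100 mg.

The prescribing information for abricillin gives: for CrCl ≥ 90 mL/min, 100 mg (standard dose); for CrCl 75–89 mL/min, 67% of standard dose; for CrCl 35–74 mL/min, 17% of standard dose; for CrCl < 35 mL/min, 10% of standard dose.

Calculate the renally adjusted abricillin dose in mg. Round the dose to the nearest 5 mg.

CrCl = (140 − 74) × 44.6 / (72 × 2) = 2943.6 / 144.00 ≈ 20.4 mL/min
CrCl ≈ 20 mL/min → bracket < 35 mL/min.
10% of 100 mg = 10 mg

10 mg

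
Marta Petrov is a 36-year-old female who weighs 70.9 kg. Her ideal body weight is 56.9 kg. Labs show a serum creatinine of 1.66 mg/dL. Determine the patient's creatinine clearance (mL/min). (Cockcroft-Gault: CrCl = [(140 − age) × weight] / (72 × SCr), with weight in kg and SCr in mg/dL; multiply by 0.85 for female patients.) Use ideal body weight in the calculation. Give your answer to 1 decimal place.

CrCl = (140 − 36) × 56.9 / (72 × 1.66) × 0.85 = 5917.6 / 119.52 × 0.85 ≈ 42.1 mL/min

42.1 mL/min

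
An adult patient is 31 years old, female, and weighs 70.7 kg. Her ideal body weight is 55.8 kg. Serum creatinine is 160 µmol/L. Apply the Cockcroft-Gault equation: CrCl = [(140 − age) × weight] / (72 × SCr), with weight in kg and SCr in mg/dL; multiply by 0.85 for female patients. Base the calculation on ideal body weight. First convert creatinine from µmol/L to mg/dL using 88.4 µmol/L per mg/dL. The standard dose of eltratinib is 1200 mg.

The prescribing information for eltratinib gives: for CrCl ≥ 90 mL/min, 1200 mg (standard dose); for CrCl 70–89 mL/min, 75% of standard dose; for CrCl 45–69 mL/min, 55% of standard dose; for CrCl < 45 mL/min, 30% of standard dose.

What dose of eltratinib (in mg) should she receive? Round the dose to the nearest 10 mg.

360 mg

SCr = 160 / 88.4 = 1.81 mg/dL
CrCl = (140 − 31) × 55.8 / (72 × 1.81) × 0.85 = 6082.2 / 130.32 × 0.85 ≈ 39.7 mL/min
CrCl ≈ 40 mL/min → bracket < 45 mL/min.
30% of 1200 mg = 360 mg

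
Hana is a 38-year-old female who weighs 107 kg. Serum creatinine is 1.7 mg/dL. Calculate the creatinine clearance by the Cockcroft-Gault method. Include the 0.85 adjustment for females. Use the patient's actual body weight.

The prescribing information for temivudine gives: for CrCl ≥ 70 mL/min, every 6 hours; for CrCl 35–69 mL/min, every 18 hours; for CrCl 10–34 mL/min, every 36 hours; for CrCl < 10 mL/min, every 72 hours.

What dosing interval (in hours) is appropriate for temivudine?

CrCl = (140 − 38) × 107 / (72 × 1.7) × 0.85 = 10914.0 / 122.40 × 0.85 ≈ 75.8 mL/min
CrCl ≈ 76 mL/min → bracket ≥ 70 mL/min → every 6 hours.

every 6 hours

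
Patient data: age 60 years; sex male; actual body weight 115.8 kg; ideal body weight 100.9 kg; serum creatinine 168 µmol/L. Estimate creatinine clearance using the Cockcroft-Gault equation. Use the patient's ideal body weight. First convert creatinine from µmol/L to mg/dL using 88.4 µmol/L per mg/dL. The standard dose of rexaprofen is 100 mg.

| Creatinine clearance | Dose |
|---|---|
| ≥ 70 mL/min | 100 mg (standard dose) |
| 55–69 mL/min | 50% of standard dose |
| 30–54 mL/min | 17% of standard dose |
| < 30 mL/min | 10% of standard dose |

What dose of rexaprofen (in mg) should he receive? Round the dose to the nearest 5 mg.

SCr = 168 / 88.4 = 1.9 mg/dL
CrCl = (140 − 60) × 100.9 / (72 × 1.9) = 8072.0 / 136.80 ≈ 59.0 mL/min
CrCl ≈ 59 mL/min → bracket 55–69 mL/min.
50% of 100 mg = 50 mg

50 mg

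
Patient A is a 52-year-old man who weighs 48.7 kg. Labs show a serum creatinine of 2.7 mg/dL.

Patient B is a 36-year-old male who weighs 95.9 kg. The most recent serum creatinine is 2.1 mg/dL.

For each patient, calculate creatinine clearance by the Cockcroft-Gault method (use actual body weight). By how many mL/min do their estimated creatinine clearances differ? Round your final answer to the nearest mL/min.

44 mL/min

Patient A: CrCl = (140 − 52) × 48.7 / (72 × 2.7) = 4285.6 / 194.40 ≈ 22.0 mL/min
Patient B: CrCl = (140 − 36) × 95.9 / (72 × 2.1) = 9973.6 / 151.20 ≈ 66.0 mL/min
|22.0 − 66.0| = 44.0 mL/min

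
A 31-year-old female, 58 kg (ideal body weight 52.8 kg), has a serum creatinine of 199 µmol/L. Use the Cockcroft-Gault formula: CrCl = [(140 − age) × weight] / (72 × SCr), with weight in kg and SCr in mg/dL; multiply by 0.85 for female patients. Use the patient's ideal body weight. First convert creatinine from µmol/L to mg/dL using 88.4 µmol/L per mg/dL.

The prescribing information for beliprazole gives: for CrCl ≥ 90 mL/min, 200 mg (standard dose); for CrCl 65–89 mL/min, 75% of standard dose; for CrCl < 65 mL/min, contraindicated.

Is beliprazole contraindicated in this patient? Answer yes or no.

yes

SCr = 199 / 88.4 = 2.251 mg/dL
CrCl = (140 − 31) × 52.8 / (72 × 2.251) × 0.85 = 5755.2 / 162.07 × 0.85 ≈ 30.2 mL/min
CrCl ≈ 30 mL/min, which is < 65 mL/min.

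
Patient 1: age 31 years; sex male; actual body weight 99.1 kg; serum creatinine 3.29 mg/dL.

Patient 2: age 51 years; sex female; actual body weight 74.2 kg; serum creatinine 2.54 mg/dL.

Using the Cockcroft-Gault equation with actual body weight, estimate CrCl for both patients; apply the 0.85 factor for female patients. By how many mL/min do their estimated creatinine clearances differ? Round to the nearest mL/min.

15 mL/min

Patient 1: CrCl = (140 − 31) × 99.1 / (72 × 3.29) = 10801.9 / 236.88 ≈ 45.6 mL/min
Patient 2: CrCl = (140 − 51) × 74.2 / (72 × 2.54) × 0.85 = 6603.8 / 182.88 × 0.85 ≈ 30.7 mL/min
|45.6 − 30.7| = 14.9 mL/min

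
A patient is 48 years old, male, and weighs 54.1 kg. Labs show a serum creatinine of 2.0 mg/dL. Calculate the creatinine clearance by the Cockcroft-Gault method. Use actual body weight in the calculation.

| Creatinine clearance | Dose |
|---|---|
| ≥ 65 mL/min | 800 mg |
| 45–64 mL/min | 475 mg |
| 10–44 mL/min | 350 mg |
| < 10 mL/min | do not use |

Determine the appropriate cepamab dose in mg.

350 mg

CrCl = (140 − 48) × 54.1 / (72 × 2) = 4977.2 / 144.00 ≈ 34.6 mL/min
CrCl ≈ 35 mL/min → bracket 10–44 mL/min.
Dose for this bracket: 350 mg.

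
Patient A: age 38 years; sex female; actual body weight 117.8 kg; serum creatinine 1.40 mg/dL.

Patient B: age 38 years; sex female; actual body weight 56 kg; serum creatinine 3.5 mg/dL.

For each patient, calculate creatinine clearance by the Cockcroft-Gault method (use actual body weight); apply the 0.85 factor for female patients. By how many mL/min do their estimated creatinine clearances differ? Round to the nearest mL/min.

Patient A: CrCl = (140 − 38) × 117.8 / (72 × 1.4) × 0.85 = 12015.6 / 100.80 × 0.85 ≈ 101.3 mL/min
Patient B: CrCl = (140 − 38) × 56 / (72 × 3.5) × 0.85 = 5712.0 / 252.00 × 0.85 ≈ 19.3 mL/min
|101.3 − 19.3| = 82.0 mL/min

82 mL/min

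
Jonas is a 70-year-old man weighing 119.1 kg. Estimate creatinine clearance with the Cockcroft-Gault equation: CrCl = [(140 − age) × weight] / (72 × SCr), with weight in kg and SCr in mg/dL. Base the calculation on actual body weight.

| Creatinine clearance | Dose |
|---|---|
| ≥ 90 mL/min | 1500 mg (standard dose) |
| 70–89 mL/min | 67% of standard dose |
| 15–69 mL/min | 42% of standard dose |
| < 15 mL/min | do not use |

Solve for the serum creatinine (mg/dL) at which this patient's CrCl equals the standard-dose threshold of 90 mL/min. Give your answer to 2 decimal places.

Standard dose requires CrCl ≥ 90 mL/min.
Set (140 − 70) × 119.1 / (72 × SCr) = 90
SCr = (140 − 70) × 119.1 / (72 × 90) = 1.287 mg/dL

1.29 mg/dL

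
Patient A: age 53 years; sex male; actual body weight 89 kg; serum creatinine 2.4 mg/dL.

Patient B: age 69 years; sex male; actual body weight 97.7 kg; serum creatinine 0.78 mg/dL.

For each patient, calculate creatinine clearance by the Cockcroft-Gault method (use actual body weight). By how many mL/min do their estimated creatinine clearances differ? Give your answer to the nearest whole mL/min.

Patient A: CrCl = (140 − 53) × 89 / (72 × 2.4) = 7743.0 / 172.80 ≈ 44.8 mL/min
Patient B: CrCl = (140 − 69) × 97.7 / (72 × 0.78) = 6936.7 / 56.16 ≈ 123.5 mL/min
|44.8 − 123.5| = 78.7 mL/min

79 mL/min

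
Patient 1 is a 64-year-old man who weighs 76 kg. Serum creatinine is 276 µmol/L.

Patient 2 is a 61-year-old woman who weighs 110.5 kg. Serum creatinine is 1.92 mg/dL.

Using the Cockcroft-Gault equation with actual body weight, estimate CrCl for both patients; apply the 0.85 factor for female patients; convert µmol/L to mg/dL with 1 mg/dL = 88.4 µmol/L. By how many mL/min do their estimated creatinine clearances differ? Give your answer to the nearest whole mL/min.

28 mL/min

Patient 1: SCr = 276 / 88.4 = 3.122 mg/dL
Patient 1: CrCl = (140 − 64) × 76 / (72 × 3.122) = 5776.0 / 224.78 ≈ 25.7 mL/min
Patient 2: CrCl = (140 − 61) × 110.5 / (72 × 1.92) × 0.85 = 8729.5 / 138.24 × 0.85 ≈ 53.7 mL/min
|25.7 − 53.7| = 28.0 mL/min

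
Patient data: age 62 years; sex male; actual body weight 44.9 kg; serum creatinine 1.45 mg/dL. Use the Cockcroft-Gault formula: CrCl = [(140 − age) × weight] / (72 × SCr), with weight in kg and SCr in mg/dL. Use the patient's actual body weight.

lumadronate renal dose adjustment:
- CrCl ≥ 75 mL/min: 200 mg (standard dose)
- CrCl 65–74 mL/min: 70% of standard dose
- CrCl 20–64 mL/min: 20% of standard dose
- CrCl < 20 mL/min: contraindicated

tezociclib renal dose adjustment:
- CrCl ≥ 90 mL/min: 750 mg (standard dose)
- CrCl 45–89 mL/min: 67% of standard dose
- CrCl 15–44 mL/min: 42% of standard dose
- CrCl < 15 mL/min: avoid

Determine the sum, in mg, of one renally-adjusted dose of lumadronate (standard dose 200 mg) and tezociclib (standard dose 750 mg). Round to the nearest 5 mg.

CrCl = (140 − 62) × 44.9 / (72 × 1.45) = 3502.2 / 104.40 ≈ 33.5 mL/min
CrCl ≈ 34 mL/min.
lumadronate: 20–64 mL/min → 20% of 200 mg = 40 mg.
tezociclib: 15–44 mL/min → 42% of 750 mg = 315 mg.
Total = 40 + 315 = 355 mg.

355 mg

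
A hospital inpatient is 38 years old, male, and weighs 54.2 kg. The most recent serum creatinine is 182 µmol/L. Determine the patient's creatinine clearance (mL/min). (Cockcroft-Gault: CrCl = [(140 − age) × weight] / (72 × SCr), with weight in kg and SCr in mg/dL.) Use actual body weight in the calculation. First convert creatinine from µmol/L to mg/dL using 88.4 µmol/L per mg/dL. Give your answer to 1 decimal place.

37.3 mL/min

SCr = 182 / 88.4 = 2.059 mg/dL
CrCl = (140 − 38) × 54.2 / (72 × 2.059) = 5528.4 / 148.25 ≈ 37.3 mL/min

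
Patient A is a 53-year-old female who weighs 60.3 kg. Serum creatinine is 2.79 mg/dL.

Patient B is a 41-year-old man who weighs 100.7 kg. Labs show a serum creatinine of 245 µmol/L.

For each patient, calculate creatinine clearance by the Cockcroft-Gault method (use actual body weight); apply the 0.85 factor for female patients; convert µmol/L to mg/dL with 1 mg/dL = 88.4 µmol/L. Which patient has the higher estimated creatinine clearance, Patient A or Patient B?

Patient A: CrCl = (140 − 53) × 60.3 / (72 × 2.79) × 0.85 = 5246.1 / 200.88 × 0.85 ≈ 22.2 mL/min
Patient B: SCr = 245 / 88.4 = 2.771 mg/dL
Patient B: CrCl = (140 − 41) × 100.7 / (72 × 2.771) = 9969.3 / 199.51 ≈ 50.0 mL/min
22.2 vs 50.0 mL/min → Patient B is higher.

Patient B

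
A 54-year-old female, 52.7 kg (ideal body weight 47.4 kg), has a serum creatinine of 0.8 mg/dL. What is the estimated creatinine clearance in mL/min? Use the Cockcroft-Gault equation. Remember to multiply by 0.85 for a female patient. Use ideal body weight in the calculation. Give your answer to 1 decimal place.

60.2 mL/min

CrCl = (140 − 54) × 47.4 / (72 × 0.8) × 0.85 = 4076.4 / 57.60 × 0.85 ≈ 60.2 mL/min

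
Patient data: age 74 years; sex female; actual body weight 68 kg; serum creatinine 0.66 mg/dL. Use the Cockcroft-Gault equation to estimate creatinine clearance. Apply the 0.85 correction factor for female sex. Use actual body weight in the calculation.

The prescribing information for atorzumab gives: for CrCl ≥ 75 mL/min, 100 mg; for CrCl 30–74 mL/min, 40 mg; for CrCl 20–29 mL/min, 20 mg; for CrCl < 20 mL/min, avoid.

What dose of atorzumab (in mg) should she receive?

100 mg

CrCl = (140 − 74) × 68 / (72 × 0.66) × 0.85 = 4488.0 / 47.52 × 0.85 ≈ 80.3 mL/min
CrCl ≈ 80 mL/min → bracket ≥ 75 mL/min.
Dose for this bracket: 100 mg.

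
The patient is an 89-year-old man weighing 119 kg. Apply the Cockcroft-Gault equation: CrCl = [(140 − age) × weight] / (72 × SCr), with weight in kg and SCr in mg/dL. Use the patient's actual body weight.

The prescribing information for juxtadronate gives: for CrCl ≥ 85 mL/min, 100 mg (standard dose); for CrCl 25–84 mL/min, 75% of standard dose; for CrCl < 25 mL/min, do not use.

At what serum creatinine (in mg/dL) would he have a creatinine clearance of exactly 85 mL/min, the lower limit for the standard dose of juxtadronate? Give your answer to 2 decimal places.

0.99 mg/dL

Standard dose requires CrCl ≥ 85 mL/min.
Set (140 − 89) × 119 / (72 × SCr) = 85
SCr = (140 − 89) × 119 / (72 × 85) = 0.992 mg/dL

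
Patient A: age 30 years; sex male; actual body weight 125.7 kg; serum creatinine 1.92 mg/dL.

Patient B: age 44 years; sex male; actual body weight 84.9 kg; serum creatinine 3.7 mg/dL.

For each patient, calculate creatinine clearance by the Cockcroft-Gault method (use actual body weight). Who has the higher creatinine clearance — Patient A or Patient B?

Patient A

Patient A: CrCl = (140 − 30) × 125.7 / (72 × 1.92) = 13827.0 / 138.24 ≈ 100.0 mL/min
Patient B: CrCl = (140 − 44) × 84.9 / (72 × 3.7) = 8150.4 / 266.40 ≈ 30.6 mL/min
100.0 vs 30.6 mL/min → Patient A is higher.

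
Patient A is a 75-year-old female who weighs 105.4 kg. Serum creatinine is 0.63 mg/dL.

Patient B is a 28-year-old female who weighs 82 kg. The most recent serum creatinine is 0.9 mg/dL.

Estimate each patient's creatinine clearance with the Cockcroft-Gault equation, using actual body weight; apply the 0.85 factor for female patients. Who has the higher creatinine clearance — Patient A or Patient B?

Patient A

Patient A: CrCl = (140 − 75) × 105.4 / (72 × 0.63) × 0.85 = 6851.0 / 45.36 × 0.85 ≈ 128.4 mL/min
Patient B: CrCl = (140 − 28) × 82 / (72 × 0.9) × 0.85 = 9184.0 / 64.80 × 0.85 ≈ 120.5 mL/min
128.4 vs 120.5 mL/min → Patient A is higher.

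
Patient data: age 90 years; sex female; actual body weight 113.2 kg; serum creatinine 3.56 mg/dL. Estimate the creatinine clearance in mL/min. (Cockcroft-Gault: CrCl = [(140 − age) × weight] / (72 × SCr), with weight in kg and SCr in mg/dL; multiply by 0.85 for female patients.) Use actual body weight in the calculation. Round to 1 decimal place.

CrCl = (140 − 90) × 113.2 / (72 × 3.56) × 0.85 = 5660.0 / 256.32 × 0.85 ≈ 18.8 mL/min

18.8 mL/min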